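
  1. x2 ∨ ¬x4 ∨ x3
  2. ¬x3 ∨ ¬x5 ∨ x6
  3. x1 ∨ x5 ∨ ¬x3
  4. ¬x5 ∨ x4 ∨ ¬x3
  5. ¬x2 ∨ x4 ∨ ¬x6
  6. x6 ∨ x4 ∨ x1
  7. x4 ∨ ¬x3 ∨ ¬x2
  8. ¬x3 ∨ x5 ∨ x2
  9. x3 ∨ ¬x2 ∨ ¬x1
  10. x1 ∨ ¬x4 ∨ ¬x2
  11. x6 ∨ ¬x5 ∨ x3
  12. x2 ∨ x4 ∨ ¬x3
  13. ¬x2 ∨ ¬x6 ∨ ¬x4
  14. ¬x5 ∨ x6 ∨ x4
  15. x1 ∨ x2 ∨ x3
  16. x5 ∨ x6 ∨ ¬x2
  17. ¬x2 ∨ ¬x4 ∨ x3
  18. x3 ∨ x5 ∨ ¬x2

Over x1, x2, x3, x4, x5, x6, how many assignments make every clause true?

5

There are 2^6 = 64 truth assignments over (x1, x2, x3, x4, x5, x6).
Split on x6. With x6 = True, the clauses containing x6 are satisfied and ¬x6 drops from the rest; 4 of the 2^5 = 32 assignments to the other variables satisfy what remains.
With x6 = False, by the same count on the reduced clause set, 1 assignment works.
(One model: x1=F, x2=F, x3=T, x4=T, x5=T, x6=T.)
Total: 4 + 1 = 5.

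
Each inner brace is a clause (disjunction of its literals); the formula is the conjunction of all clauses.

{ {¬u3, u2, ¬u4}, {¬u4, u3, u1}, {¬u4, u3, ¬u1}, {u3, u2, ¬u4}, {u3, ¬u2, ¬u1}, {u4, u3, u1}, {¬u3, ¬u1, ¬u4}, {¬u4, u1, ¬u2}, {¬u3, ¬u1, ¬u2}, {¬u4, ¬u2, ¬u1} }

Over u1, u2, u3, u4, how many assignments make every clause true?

There are 2^4 = 16 truth assignments over (u1, u2, u3, u4).
Split on u2. With u2 = True, the clauses containing u2 are satisfied and ¬u2 drops from the rest; 1 of the 2^3 = 8 assignments to the other variables satisfy what remains.
With u2 = False, by the same count on the reduced clause set, 3 assignments work.
(One model: u1=F, u2=F, u3=T, u4=F.)
Total: 1 + 3 = 4.

4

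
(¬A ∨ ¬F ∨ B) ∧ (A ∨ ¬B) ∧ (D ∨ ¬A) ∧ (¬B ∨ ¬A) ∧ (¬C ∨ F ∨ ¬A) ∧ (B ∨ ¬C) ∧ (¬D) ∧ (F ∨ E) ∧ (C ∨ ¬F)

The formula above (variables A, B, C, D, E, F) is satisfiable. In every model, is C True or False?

Suppose C = True.
(B) alone gives B = True.
(A) alone gives A = True.
That conflicts with the unit clause (¬A).
So every satisfying assignment has C = False.

False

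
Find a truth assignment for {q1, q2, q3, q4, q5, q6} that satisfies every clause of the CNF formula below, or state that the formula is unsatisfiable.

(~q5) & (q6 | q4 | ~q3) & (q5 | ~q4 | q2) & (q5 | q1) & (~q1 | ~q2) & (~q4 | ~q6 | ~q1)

q1: 1, q2: 0, q3: 1, q4: 0, q5: 0, q6: 1

From the singleton clause (~q5), q5 = 0.
From the singleton clause (q1), q1 = 1.
From the singleton clause (~q2), q2 = 0.
From the singleton clause (~q4), q4 = 0.
Suppose q6 = 1.
Every clause is now satisfied; q3 is unconstrained.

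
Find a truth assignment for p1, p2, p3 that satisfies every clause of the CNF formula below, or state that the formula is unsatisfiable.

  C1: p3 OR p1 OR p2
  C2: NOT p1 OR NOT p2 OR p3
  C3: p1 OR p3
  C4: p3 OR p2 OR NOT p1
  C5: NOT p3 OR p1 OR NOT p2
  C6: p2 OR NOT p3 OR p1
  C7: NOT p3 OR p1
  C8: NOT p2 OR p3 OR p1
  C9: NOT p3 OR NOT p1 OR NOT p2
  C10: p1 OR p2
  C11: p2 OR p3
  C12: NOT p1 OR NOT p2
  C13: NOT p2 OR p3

p1 ↦ true,  p2 ↦ false,  p3 ↦ true

Case p1 = true:
(NOT p2) alone gives p2 = false.
(p3) alone gives p3 = true.
Every clause now holds.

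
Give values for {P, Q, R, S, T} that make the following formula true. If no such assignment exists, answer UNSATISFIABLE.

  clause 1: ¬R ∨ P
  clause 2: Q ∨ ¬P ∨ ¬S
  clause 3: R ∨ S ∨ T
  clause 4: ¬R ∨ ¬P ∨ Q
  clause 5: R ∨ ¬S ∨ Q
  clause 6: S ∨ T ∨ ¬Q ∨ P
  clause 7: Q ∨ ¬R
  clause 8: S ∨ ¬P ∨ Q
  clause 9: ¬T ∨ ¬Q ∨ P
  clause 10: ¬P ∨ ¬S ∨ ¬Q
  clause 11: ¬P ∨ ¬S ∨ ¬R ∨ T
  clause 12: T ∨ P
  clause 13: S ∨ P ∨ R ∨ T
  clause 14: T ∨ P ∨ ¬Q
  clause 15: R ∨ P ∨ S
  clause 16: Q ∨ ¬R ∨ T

P ↦ True,  Q ↦ True,  R ↦ True,  S ↦ False,  T ↦ False

Try R = True.
From the singleton clause (P), P = True.
From the singleton clause (Q), Q = True.
From the singleton clause (¬S), S = False.
No clause remains; T is free.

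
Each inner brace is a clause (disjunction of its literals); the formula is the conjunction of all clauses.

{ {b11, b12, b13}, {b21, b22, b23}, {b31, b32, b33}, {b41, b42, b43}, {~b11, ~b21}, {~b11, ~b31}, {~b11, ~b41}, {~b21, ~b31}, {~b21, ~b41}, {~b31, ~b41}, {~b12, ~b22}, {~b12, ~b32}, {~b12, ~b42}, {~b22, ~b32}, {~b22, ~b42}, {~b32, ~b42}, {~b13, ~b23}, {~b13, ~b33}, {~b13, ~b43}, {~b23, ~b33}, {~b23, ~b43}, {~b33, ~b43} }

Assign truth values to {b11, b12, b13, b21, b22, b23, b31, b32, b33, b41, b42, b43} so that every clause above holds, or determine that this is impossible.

UNSATISFIABLE

Try b11 = 0.
Try b12 = 1.
From the singleton clause (~b22), b22 = 0.
From the singleton clause (~b32), b32 = 0.
From the singleton clause (~b42), b42 = 0.
Try b21 = 1.
From the singleton clause (~b31), b31 = 0.
From the singleton clause (b33), b33 = 1.
From the singleton clause (~b41), b41 = 0.
From the singleton clause (b43), b43 = 1.
Now (~b43) is unsatisfied and unit — conflict.
That branch fails; take b21 = 0 instead.
From the singleton clause (b23), b23 = 1.
From the singleton clause (~b13), b13 = 0.
From the singleton clause (~b33), b33 = 0.
From the singleton clause (b31), b31 = 1.
From the singleton clause (~b41), b41 = 0.
From the singleton clause (b43), b43 = 1.
Now (~b43) is unsatisfied and unit — conflict.
Both values of b21 lead to a conflict.
That branch fails; take b12 = 0 instead.
From the singleton clause (b13), b13 = 1.
From the singleton clause (~b23), b23 = 0.
From the singleton clause (~b33), b33 = 0.
From the singleton clause (~b43), b43 = 0.
Try b21 = 1.
From the singleton clause (~b31), b31 = 0.
From the singleton clause (b32), b32 = 1.
From the singleton clause (~b41), b41 = 0.
From the singleton clause (b42), b42 = 1.
Now (~b42) is unsatisfied and unit — conflict.
That branch fails; take b21 = 0 instead.
From the singleton clause (b22), b22 = 1.
From the singleton clause (~b32), b32 = 0.
From the singleton clause (b31), b31 = 1.
From the singleton clause (~b41), b41 = 0.
From the singleton clause (b42), b42 = 1.
Now (~b42) is unsatisfied and unit — conflict.
Both values of b21 lead to a conflict.
Both values of b12 lead to a conflict.
That branch fails; take b11 = 1 instead.
From the singleton clause (~b21), b21 = 0.
From the singleton clause (~b31), b31 = 0.
From the singleton clause (~b41), b41 = 0.
Try b22 = 1.
From the singleton clause (~b12), b12 = 0.
From the singleton clause (~b32), b32 = 0.
From the singleton clause (b33), b33 = 1.
From the singleton clause (~b42), b42 = 0.
From the singleton clause (b43), b43 = 1.
Now (~b43) is unsatisfied and unit — conflict.
That branch fails; take b22 = 0 instead.
From the singleton clause (b23), b23 = 1.
From the singleton clause (~b13), b13 = 0.
From the singleton clause (~b33), b33 = 0.
From the singleton clause (b32), b32 = 1.
From the singleton clause (~b12), b12 = 0.
From the singleton clause (~b42), b42 = 0.
From the singleton clause (b43), b43 = 1.
Now (~b43) is unsatisfied and unit — conflict.
Both values of b22 lead to a conflict.
Both values of b11 lead to a conflict.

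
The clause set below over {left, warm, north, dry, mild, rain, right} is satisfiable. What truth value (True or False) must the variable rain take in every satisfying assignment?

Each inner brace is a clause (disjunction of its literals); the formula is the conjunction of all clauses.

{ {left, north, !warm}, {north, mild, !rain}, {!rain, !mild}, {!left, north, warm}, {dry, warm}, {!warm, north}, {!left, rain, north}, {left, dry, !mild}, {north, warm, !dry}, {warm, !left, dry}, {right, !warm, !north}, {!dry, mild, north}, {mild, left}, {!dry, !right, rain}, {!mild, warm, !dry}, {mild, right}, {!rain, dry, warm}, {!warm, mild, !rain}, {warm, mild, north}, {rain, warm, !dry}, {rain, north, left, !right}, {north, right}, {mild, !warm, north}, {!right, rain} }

Suppose rain = false.
(!right) alone gives right = false.
(mild) alone gives mild = true.
(north) alone gives north = true.
(!warm) alone gives warm = false.
(dry) alone gives dry = true.
That conflicts with the unit clause (!dry).
So every satisfying assignment has rain = True.

True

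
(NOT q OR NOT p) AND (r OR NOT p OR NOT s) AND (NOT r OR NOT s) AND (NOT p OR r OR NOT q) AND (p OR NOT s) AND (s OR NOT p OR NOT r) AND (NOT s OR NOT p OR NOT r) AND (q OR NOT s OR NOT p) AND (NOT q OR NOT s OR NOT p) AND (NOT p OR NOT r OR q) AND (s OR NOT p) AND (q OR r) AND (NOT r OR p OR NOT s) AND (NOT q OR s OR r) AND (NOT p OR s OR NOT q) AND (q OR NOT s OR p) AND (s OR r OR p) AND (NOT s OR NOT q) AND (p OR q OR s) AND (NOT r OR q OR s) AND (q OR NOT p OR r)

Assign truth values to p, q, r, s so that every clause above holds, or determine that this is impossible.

Case q = true:
The clause (NOT p) is unit, so p = false.
The clause (NOT s) is unit, so s = false.
The clause (r) is unit, so r = true.
This assignment satisfies each clause.

p ↦ false, q ↦ true, r ↦ true, s ↦ false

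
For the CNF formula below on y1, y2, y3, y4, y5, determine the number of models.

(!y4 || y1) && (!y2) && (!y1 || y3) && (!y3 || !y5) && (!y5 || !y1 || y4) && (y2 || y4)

1

There are 2^5 = 32 truth assignments over (y1, y2, y3, y4, y5).
Split on y4. With y4 = true, the clauses containing y4 are satisfied and !y4 drops from the rest; 1 of the 2^4 = 16 assignments to the other variables satisfy what remains.
With y4 = false, by the same count on the reduced clause set, 0 assignments work.
Total: 1 + 0 = 1.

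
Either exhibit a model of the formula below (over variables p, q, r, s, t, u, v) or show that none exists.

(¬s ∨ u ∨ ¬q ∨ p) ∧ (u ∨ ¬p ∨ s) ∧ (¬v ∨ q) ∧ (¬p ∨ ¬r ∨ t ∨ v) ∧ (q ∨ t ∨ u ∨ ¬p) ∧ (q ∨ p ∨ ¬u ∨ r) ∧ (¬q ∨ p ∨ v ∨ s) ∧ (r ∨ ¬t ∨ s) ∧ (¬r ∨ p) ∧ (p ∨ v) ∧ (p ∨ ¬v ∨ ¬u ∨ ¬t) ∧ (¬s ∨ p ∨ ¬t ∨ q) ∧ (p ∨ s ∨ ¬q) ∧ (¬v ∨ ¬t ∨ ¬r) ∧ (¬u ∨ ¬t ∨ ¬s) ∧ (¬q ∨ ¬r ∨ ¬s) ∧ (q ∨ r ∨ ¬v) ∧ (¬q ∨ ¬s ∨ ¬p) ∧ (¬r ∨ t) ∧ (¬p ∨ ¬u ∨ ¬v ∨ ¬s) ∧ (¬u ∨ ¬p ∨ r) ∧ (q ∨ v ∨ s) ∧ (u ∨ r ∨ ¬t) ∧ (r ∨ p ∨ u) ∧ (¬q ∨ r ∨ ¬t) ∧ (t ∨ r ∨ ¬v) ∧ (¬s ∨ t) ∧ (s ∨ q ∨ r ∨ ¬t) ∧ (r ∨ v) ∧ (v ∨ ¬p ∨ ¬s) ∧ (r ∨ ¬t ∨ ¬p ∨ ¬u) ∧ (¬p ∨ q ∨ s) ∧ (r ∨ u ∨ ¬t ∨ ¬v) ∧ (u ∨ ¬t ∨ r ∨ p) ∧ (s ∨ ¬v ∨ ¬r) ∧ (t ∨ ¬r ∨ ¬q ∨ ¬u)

p ↦ True, q ↦ True, r ↦ True, s ↦ False, t ↦ True, u ↦ True, v ↦ False

Try v = False.
From the singleton clause (p), p = True.
From the singleton clause (r), r = True.
From the singleton clause (t), t = True.
From the singleton clause (¬s), s = False.
From the singleton clause (u), u = True.
From the singleton clause (q), q = True.
This assignment satisfies each clause.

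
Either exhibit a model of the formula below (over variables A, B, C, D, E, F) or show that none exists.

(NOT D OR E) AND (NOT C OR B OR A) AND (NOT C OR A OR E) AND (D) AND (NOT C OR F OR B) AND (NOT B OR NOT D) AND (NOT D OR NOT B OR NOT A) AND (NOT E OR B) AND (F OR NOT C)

The clause (D) is unit, so D = true.
The clause (E) is unit, so E = true.
The clause (NOT B) is unit, so B = false.
Now (B) is unsatisfied and unit — conflict.

UNSATISFIABLE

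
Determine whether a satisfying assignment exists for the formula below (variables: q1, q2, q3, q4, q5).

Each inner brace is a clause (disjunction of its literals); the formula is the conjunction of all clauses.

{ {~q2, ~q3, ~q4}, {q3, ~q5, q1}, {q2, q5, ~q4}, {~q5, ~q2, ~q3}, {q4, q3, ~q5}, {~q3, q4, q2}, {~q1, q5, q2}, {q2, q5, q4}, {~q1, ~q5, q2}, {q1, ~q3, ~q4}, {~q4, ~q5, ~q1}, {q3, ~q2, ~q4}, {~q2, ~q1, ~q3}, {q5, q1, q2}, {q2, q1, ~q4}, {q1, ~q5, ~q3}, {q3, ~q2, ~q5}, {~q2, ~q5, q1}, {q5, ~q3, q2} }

Yes, satisfiable

Suppose q2 = 1.
Suppose q3 = 1.
From the singleton clause (~q4), q4 = 0.
From the singleton clause (~q5), q5 = 0.
From the singleton clause (~q1), q1 = 0.
This assignment satisfies each clause.
A satisfying assignment: q1 ↦ 0; q2 ↦ 1; q3 ↦ 1; q4 ↦ 0; q5 ↦ 0.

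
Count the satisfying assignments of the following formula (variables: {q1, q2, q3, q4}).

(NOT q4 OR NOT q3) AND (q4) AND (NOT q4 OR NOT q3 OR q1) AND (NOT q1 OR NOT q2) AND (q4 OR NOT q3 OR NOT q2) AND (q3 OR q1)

1

There are 2^4 = 16 truth assignments over (q1, q2, q3, q4).
Check each against the 6 clauses (columns in the order q1, q2, q3, q4):
  F F F F  ✗ fails (q4)
  F F F T  ✗ fails (q3 OR q1)
  F F T F  ✗ fails (q4)
  F F T T  ✗ fails (NOT q4 OR NOT q3)
  F T F F  ✗ fails (q4)
  F T F T  ✗ fails (q3 OR q1)
  F T T F  ✗ fails (q4)
  F T T T  ✗ fails (NOT q4 OR NOT q3)
  T F F F  ✗ fails (q4)
  T F F T  ✓ satisfies all
  T F T F  ✗ fails (q4)
  T F T T  ✗ fails (NOT q4 OR NOT q3)
  T T F F  ✗ fails (q4)
  T T F T  ✗ fails (NOT q1 OR NOT q2)
  T T T F  ✗ fails (q4)
  T T T T  ✗ fails (NOT q4 OR NOT q3)
1 of the 16 rows is a model.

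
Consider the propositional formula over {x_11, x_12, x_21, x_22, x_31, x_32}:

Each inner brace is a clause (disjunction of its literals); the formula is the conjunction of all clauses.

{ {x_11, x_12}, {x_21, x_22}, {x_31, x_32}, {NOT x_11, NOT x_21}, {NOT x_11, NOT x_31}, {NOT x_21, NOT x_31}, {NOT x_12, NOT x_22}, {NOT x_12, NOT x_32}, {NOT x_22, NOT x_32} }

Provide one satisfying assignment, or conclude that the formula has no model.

UNSATISFIABLE

Branch on x_11: set x_11 = true.
From the singleton clause (NOT x_21), x_21 = false.
From the singleton clause (x_22), x_22 = true.
From the singleton clause (NOT x_31), x_31 = false.
From the singleton clause (x_32), x_32 = true.
But (NOT x_32) is also a unit clause — contradiction.
So x_11 must be the other value — set x_11 = false.
From the singleton clause (x_12), x_12 = true.
From the singleton clause (NOT x_22), x_22 = false.
From the singleton clause (x_21), x_21 = true.
From the singleton clause (NOT x_31), x_31 = false.
From the singleton clause (x_32), x_32 = true.
But (NOT x_32) is also a unit clause — contradiction.
Either choice for x_11 ends in contradiction.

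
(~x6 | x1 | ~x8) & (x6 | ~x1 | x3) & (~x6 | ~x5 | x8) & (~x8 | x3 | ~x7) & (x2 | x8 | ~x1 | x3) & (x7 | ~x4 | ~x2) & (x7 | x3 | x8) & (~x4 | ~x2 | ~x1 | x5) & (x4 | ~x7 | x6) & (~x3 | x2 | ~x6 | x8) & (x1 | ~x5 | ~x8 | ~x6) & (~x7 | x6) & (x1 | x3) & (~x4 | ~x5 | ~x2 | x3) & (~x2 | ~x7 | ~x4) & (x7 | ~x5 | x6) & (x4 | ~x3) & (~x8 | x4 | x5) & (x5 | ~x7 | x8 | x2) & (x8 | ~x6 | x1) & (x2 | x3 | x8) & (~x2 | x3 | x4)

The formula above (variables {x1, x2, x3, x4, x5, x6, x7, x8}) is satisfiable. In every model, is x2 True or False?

Suppose x2 = 1.
Case x7 = 1:
The clause (x6) is unit, so x6 = 1.
The clause (~x4) is unit, so x4 = 0.
The clause (~x3) is unit, so x3 = 0.
Now (x3) is unsatisfied and unit — conflict.
So x7 must be the other value — set x7 = 0.
The clause (~x4) is unit, so x4 = 0.
The clause (~x3) is unit, so x3 = 0.
Now (x3) is unsatisfied and unit — conflict.
Either choice for x7 ends in contradiction.
So every satisfying assignment has x2 = False.

False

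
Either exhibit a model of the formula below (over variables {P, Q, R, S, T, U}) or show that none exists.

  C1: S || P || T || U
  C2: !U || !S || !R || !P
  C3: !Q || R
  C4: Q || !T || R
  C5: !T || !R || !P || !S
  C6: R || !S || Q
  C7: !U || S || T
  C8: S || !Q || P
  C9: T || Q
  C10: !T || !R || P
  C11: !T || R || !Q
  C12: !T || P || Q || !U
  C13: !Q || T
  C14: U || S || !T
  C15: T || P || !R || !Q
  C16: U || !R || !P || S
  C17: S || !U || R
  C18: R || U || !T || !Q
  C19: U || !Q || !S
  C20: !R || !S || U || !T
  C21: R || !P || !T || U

Try Q = false.
(T) alone gives T = true.
(R) alone gives R = true.
(P) alone gives P = true.
(!S) alone gives S = false.
(U) alone gives U = true.
All clauses are satisfied.

P ↦ true,  Q ↦ false,  R ↦ true,  S ↦ false,  T ↦ true,  U ↦ true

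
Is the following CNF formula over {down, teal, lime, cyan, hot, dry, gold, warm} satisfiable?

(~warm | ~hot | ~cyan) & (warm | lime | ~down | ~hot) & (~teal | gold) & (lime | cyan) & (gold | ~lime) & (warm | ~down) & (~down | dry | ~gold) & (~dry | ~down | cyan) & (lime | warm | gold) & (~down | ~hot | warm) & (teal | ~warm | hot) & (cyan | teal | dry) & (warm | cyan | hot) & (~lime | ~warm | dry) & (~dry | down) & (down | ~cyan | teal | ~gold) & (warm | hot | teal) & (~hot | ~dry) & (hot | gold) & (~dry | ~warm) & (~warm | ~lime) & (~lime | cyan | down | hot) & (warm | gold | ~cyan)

Yes, satisfiable

Suppose teal = 1.
The clause (gold) is unit, so gold = 1.
Suppose lime = 1.
The clause (~warm) is unit, so warm = 0.
The clause (~down) is unit, so down = 0.
The clause (~dry) is unit, so dry = 0.
Suppose cyan = 0.
The clause (hot) is unit, so hot = 1.
All clauses are satisfied.
A satisfying assignment: down ↦ 0; teal ↦ 1; lime ↦ 1; cyan ↦ 0; hot ↦ 1; dry ↦ 0; gold ↦ 1; warm ↦ 0.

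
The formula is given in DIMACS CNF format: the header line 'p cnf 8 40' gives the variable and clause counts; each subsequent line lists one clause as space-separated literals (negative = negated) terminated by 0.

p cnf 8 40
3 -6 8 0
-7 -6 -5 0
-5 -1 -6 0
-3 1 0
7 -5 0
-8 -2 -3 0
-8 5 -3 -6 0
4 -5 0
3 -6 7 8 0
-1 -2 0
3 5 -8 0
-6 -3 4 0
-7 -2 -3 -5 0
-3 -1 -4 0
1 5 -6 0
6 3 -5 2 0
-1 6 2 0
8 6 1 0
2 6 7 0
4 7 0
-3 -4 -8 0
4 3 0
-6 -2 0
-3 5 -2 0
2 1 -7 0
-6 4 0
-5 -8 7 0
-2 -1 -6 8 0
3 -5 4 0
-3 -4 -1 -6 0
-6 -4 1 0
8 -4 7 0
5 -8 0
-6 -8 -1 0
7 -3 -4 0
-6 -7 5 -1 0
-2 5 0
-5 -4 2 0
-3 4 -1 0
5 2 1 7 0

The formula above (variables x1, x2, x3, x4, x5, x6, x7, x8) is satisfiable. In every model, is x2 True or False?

Suppose x2 = False.
Suppose x3 = False.
The clause (x4) is unit, so x4 = True.
The clause (¬x5) is unit, so x5 = False.
The clause (¬x8) is unit, so x8 = False.
The clause (¬x6) is unit, so x6 = False.
The clause (¬x1) is unit, so x1 = False.
That conflicts with the unit clause (x1).
Undo x3 and try x3 = True.
The clause (x1) is unit, so x1 = True.
The clause (¬x4) is unit, so x4 = False.
That conflicts with the unit clause (x4).
Both values of x3 lead to a conflict.
So every satisfying assignment has x2 = True.

True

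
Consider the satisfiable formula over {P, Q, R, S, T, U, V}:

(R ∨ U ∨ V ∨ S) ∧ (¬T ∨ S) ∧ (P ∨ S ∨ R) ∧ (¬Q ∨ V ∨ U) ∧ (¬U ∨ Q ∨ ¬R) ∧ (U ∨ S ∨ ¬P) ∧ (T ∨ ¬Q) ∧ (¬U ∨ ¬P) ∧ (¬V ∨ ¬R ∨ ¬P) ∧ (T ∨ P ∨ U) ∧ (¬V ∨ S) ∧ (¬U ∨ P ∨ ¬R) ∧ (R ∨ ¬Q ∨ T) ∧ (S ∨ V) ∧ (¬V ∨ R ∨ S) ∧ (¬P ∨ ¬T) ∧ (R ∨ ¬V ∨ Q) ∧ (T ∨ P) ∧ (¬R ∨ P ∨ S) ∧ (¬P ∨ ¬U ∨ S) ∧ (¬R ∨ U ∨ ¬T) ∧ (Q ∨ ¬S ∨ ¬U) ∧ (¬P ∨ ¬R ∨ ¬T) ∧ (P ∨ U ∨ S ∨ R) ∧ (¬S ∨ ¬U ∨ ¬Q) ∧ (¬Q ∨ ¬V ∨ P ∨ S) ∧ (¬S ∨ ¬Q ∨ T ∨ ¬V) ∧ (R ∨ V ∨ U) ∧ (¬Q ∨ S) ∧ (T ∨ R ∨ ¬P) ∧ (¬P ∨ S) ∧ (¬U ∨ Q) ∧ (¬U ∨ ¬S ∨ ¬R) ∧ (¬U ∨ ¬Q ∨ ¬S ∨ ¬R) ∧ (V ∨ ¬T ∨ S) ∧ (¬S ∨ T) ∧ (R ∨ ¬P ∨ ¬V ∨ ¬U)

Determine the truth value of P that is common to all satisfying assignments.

False

Suppose P = True.
From the singleton clause (¬U), U = False.
From the singleton clause (S), S = True.
From the singleton clause (¬T), T = False.
Now (T) is unsatisfied and unit — conflict.
So every satisfying assignment has P = False.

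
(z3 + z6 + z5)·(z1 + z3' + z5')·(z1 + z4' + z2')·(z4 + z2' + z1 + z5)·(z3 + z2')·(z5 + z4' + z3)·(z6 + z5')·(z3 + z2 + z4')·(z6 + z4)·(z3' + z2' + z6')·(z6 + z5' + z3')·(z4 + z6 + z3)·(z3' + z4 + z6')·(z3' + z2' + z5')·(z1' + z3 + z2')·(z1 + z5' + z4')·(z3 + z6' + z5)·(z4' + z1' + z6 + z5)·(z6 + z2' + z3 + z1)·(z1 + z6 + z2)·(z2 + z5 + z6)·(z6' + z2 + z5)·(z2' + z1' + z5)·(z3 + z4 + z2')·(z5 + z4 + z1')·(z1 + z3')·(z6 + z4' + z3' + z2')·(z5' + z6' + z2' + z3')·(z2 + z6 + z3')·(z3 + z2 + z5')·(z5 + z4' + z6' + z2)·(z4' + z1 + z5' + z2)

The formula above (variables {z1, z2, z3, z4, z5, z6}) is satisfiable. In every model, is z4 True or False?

Suppose z4 = 0.
Unit clause (z6) forces z6 = 1.
Unit clause (z3') forces z3 = 0.
Unit clause (z2') forces z2 = 0.
Unit clause (z5) forces z5 = 1.
But (z5') is also a unit clause — contradiction.
So every satisfying assignment has z4 = True.

True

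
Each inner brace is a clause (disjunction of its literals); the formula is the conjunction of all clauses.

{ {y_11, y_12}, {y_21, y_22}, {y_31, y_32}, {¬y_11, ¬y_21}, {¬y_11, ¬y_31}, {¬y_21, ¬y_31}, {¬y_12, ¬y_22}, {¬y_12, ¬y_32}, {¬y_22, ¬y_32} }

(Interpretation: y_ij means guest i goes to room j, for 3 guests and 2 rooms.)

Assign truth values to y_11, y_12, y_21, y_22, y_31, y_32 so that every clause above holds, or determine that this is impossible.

Branch on y_11: set y_11 = True.
The clause (¬y_21) is unit, so y_21 = False.
The clause (y_22) is unit, so y_22 = True.
The clause (¬y_31) is unit, so y_31 = False.
The clause (y_32) is unit, so y_32 = True.
That conflicts with the unit clause (¬y_32).
That branch fails; take y_11 = False instead.
The clause (y_12) is unit, so y_12 = True.
The clause (¬y_22) is unit, so y_22 = False.
The clause (y_21) is unit, so y_21 = True.
The clause (¬y_31) is unit, so y_31 = False.
The clause (y_32) is unit, so y_32 = True.
That conflicts with the unit clause (¬y_32).
Both values of y_11 lead to a conflict.

UNSATISFIABLE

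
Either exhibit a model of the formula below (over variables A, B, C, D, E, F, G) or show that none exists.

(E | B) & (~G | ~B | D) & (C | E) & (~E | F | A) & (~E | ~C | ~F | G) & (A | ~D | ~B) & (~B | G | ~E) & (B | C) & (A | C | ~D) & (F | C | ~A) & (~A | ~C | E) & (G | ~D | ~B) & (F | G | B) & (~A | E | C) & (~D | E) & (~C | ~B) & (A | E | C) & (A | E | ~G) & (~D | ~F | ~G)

A ↦ 1; B ↦ 0; C ↦ 1; D ↦ 1; E ↦ 1; F ↦ 0; G ↦ 1

Case E = 1:
Case F = 0:
From the singleton clause (A), A = 1.
From the singleton clause (C), C = 1.
From the singleton clause (~B), B = 0.
From the singleton clause (G), G = 1.
No clause remains; D is free.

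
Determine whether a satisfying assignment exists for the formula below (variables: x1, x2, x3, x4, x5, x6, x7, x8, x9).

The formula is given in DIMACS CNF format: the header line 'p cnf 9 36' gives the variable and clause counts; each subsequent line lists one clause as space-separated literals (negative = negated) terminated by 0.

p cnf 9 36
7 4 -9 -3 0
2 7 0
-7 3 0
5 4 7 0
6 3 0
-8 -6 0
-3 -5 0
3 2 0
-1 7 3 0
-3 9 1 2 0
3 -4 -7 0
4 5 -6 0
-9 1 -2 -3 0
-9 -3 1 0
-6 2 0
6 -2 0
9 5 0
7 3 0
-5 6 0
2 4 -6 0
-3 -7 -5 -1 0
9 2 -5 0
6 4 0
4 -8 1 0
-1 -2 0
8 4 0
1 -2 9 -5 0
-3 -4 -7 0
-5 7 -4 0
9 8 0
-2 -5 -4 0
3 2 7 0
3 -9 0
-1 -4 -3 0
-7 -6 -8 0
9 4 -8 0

Branch on x2: set x2 = True.
Unit clause (x6) forces x6 = True.
Unit clause (¬x8) forces x8 = False.
Unit clause (¬x1) forces x1 = False.
Unit clause (x4) forces x4 = True.
Unit clause (x9) forces x9 = True.
Unit clause (¬x3) forces x3 = False.
Now (x3) is unsatisfied and unit — conflict.
Undo x2 and try x2 = False.
Unit clause (x7) forces x7 = True.
Unit clause (x3) forces x3 = True.
Unit clause (¬x5) forces x5 = False.
Unit clause (¬x6) forces x6 = False.
Unit clause (x9) forces x9 = True.
Unit clause (x1) forces x1 = True.
Unit clause (x4) forces x4 = True.
Now (¬x4) is unsatisfied and unit — conflict.
Either choice for x2 ends in contradiction.
No assignment satisfies every clause.

No, unsatisfiable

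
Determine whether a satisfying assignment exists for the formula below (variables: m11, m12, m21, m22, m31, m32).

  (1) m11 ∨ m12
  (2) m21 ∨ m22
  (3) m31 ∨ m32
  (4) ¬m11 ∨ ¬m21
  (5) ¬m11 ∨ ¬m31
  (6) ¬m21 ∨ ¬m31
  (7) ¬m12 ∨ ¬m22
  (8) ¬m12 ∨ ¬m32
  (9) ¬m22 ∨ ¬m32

Unsatisfiable

Suppose m11 = True.
(¬m21) alone gives m21 = False.
(m22) alone gives m22 = True.
(¬m31) alone gives m31 = False.
(m32) alone gives m32 = True.
But (¬m32) is also a unit clause — contradiction.
Backtrack on m11: now try m11 = False.
(m12) alone gives m12 = True.
(¬m22) alone gives m22 = False.
(m21) alone gives m21 = True.
(¬m31) alone gives m31 = False.
(m32) alone gives m32 = True.
But (¬m32) is also a unit clause — contradiction.
Both values of m11 lead to a conflict.
No assignment satisfies every clause.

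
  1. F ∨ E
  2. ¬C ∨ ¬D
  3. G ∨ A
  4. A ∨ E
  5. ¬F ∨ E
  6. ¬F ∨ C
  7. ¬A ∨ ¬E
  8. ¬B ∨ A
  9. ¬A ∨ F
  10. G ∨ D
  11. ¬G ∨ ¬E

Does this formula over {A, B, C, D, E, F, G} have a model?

Branch on F: set F = True.
(E) alone gives E = True.
(C) alone gives C = True.
(¬D) alone gives D = False.
(¬A) alone gives A = False.
(G) alone gives G = True.
But (¬G) is also a unit clause — contradiction.
That branch fails; take F = False instead.
(E) alone gives E = True.
(¬A) alone gives A = False.
(G) alone gives G = True.
But (¬G) is also a unit clause — contradiction.
Both values of F lead to a conflict.
No assignment satisfies every clause.

No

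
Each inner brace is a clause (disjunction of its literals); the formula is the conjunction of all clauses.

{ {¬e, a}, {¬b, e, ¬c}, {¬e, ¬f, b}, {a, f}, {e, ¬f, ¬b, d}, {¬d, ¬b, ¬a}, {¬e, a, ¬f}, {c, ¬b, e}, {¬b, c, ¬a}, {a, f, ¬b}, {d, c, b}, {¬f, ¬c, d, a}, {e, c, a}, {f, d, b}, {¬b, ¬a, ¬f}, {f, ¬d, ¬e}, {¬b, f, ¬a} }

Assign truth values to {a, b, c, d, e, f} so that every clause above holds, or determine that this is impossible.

a ↦ False, b ↦ False, c ↦ True, d ↦ True, e ↦ False, f ↦ True

Case e = False:
Case b = False:
Case a = False:
Unit clause (f) forces f = True.
Unit clause (c) forces c = True.
Unit clause (d) forces d = True.
This assignment satisfies each clause.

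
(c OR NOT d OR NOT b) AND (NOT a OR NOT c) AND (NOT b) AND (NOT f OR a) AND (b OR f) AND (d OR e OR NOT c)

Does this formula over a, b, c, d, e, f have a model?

The clause (NOT b) is unit, so b = false.
The clause (f) is unit, so f = true.
The clause (a) is unit, so a = true.
The clause (NOT c) is unit, so c = false.
Every clause is now satisfied; d, e are unconstrained.
A satisfying assignment: a=true,  b=false,  c=false,  d=false,  e=false,  f=true.

Satisfiable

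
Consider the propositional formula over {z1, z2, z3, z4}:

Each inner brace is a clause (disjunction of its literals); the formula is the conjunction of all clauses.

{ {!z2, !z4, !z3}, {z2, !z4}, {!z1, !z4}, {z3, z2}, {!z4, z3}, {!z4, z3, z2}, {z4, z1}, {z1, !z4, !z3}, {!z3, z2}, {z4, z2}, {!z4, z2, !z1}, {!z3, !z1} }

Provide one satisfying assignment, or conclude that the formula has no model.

z1: true, z2: true, z3: false, z4: false

Suppose z2 = true.
Suppose z4 = false.
Unit clause (z1) forces z1 = true.
Unit clause (!z3) forces z3 = false.
All clauses are satisfied.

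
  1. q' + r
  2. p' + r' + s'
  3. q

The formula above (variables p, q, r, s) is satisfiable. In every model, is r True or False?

True

Suppose r = 0.
Unit clause (q') forces q = 0.
That conflicts with the unit clause (q).
So every satisfying assignment has r = True.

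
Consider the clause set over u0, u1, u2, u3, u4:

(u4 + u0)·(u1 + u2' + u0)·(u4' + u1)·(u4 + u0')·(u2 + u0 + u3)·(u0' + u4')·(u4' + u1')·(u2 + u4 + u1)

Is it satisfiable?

No

Suppose u4 = 1.
The clause (u1) is unit, so u1 = 1.
Now (u1') is unsatisfied and unit — conflict.
So u4 must be the other value — set u4 = 0.
The clause (u0) is unit, so u0 = 1.
Now (u0') is unsatisfied and unit — conflict.
Either choice for u4 ends in contradiction.
No assignment satisfies every clause.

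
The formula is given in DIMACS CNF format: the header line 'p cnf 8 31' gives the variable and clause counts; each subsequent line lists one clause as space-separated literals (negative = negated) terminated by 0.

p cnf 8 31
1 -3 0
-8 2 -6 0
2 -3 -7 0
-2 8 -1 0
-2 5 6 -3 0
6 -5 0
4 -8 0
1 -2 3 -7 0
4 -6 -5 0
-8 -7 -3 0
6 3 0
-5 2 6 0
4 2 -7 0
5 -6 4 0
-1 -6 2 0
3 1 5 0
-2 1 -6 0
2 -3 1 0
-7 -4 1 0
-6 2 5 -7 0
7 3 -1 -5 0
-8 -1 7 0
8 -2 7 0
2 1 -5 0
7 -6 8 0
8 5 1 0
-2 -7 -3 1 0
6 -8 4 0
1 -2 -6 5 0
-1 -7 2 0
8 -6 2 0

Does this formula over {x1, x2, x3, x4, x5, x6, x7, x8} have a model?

Satisfiable

Try x1 = True.
Try x2 = False.
From the singleton clause (¬x6), x6 = False.
From the singleton clause (¬x5), x5 = False.
From the singleton clause (x3), x3 = True.
From the singleton clause (¬x7), x7 = False.
From the singleton clause (¬x8), x8 = False.
Every clause is now satisfied; x4 is unconstrained.
A satisfying assignment: x1: True,  x2: False,  x3: True,  x4: False,  x5: False,  x6: False,  x7: False,  x8: False.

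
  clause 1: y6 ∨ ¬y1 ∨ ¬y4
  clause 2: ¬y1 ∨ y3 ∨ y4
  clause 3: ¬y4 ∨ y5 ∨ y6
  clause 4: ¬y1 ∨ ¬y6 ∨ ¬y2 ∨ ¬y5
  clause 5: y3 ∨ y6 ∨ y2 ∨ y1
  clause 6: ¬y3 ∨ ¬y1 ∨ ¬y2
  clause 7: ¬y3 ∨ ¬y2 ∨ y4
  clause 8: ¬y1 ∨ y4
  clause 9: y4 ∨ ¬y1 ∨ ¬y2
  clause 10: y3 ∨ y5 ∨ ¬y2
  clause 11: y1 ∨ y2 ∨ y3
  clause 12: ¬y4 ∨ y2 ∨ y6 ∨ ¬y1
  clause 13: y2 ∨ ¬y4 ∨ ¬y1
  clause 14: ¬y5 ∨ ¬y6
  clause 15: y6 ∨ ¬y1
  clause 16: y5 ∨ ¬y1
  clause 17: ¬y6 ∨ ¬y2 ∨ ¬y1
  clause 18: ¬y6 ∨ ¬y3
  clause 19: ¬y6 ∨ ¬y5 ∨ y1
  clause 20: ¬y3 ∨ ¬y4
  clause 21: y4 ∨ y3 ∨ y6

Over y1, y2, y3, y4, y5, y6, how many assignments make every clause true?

3

There are 2^6 = 64 truth assignments over (y1, y2, y3, y4, y5, y6).
Split on y3. With y3 = True, the clauses containing y3 are satisfied and ¬y3 drops from the rest; 2 of the 2^5 = 32 assignments to the other variables satisfy what remains.
With y3 = False, by the same count on the reduced clause set, 1 assignment works.
Total: 2 + 1 = 3.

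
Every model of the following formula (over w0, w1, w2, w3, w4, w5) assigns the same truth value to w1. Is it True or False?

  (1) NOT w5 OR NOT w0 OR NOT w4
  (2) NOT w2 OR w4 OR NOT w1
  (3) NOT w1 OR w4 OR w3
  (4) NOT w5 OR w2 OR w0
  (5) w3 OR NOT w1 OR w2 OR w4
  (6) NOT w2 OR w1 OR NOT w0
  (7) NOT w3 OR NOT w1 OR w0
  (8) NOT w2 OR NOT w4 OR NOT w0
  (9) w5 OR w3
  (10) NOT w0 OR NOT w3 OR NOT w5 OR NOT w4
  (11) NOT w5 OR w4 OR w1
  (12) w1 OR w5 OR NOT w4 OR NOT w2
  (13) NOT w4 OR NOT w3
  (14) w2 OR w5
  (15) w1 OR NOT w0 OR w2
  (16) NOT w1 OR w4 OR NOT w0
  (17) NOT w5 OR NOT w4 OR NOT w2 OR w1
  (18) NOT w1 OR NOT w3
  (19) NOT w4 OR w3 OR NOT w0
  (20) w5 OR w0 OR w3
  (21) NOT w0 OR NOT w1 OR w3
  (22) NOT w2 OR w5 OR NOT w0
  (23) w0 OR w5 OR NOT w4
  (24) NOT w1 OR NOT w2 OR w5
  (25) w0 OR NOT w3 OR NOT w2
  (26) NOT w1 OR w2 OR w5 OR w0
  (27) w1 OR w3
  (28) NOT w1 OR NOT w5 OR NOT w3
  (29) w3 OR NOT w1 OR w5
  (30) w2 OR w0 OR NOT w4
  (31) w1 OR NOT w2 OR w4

True

Suppose w1 = false.
(w3) alone gives w3 = true.
(NOT w4) alone gives w4 = false.
(NOT w5) alone gives w5 = false.
(w2) alone gives w2 = true.
That conflicts with the unit clause (NOT w2).
So every satisfying assignment has w1 = True.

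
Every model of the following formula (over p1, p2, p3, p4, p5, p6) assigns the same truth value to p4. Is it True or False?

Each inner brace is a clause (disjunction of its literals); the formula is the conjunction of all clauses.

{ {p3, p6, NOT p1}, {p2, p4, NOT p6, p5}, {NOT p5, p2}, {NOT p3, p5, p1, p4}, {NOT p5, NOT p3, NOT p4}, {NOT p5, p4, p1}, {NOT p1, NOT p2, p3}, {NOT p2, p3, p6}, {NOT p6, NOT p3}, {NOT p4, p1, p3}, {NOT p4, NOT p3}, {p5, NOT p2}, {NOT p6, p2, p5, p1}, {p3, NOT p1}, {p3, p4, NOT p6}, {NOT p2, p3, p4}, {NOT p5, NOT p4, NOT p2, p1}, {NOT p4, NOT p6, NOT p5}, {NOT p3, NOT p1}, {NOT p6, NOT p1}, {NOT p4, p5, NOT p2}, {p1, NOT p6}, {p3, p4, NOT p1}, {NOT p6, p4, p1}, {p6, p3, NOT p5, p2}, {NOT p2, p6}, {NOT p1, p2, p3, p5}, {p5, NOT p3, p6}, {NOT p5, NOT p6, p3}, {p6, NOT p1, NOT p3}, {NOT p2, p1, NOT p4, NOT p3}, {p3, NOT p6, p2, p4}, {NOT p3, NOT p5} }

Suppose p4 = true.
(NOT p3) alone gives p3 = false.
(p1) alone gives p1 = true.
But (NOT p1) is also a unit clause — contradiction.
So every satisfying assignment has p4 = False.

False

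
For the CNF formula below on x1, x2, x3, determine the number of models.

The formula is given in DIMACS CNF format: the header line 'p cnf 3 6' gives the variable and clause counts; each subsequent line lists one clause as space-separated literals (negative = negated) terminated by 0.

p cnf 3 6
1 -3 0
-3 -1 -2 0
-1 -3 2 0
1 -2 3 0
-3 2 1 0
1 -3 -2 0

3

There are 2^3 = 8 truth assignments over (x1, x2, x3).
Check each against the 6 clauses (columns in the order x1, x2, x3):
  F F F  ✓ satisfies all
  F F T  ✗ fails (x1 ∨ ¬x3)
  F T F  ✗ fails (x1 ∨ ¬x2 ∨ x3)
  F T T  ✗ fails (x1 ∨ ¬x3)
  T F F  ✓ satisfies all
  T F T  ✗ fails (¬x1 ∨ ¬x3 ∨ x2)
  T T F  ✓ satisfies all
  T T T  ✗ fails (¬x3 ∨ ¬x1 ∨ ¬x2)
3 of the 8 rows are models.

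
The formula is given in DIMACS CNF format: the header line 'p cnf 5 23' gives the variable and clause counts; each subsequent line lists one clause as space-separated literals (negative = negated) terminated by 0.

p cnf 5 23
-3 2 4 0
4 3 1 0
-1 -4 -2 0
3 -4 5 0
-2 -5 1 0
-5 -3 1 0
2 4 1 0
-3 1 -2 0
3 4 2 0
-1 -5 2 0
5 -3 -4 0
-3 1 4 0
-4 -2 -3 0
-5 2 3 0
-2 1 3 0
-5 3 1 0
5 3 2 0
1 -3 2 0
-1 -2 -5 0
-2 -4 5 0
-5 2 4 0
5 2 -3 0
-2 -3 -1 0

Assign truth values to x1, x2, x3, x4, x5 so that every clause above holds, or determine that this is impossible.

Branch on x3: set x3 = False.
Branch on x4: set x4 = False.
The clause (x1) is unit, so x1 = True.
The clause (x2) is unit, so x2 = True.
The clause (¬x5) is unit, so x5 = False.
Every clause now holds.

x1=True; x2=True; x3=False; x4=False; x5=False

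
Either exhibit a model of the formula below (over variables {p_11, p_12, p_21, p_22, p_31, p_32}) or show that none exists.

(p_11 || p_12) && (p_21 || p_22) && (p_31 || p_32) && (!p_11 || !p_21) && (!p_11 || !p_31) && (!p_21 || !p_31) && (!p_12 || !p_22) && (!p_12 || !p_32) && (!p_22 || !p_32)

Try p_11 = true.
From the singleton clause (!p_21), p_21 = false.
From the singleton clause (p_22), p_22 = true.
From the singleton clause (!p_31), p_31 = false.
From the singleton clause (p_32), p_32 = true.
Now (!p_32) is unsatisfied and unit — conflict.
That branch fails; take p_11 = false instead.
From the singleton clause (p_12), p_12 = true.
From the singleton clause (!p_22), p_22 = false.
From the singleton clause (p_21), p_21 = true.
From the singleton clause (!p_31), p_31 = false.
From the singleton clause (p_32), p_32 = true.
Now (!p_32) is unsatisfied and unit — conflict.
Both values of p_11 lead to a conflict.

UNSATISFIABLE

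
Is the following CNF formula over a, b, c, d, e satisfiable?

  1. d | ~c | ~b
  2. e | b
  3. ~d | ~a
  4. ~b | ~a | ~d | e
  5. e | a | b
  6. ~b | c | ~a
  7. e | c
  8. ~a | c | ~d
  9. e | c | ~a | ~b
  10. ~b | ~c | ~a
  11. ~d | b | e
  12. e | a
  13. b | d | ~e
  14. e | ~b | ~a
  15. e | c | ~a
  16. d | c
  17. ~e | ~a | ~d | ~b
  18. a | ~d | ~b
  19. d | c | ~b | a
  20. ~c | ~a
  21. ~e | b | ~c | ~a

Yes

Case e = 1:
Case d = 1:
Unit clause (~a) forces a = 0.
Unit clause (~b) forces b = 0.
Every clause is now satisfied; c is unconstrained.
A satisfying assignment: a: 0; b: 0; c: 0; d: 1; e: 1.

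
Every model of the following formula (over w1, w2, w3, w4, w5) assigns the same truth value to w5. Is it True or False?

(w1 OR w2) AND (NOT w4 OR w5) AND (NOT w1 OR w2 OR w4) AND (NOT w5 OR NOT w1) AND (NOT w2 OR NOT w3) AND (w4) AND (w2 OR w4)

True

Suppose w5 = false.
(NOT w4) alone gives w4 = false.
But (w4) is also a unit clause — contradiction.
So every satisfying assignment has w5 = True.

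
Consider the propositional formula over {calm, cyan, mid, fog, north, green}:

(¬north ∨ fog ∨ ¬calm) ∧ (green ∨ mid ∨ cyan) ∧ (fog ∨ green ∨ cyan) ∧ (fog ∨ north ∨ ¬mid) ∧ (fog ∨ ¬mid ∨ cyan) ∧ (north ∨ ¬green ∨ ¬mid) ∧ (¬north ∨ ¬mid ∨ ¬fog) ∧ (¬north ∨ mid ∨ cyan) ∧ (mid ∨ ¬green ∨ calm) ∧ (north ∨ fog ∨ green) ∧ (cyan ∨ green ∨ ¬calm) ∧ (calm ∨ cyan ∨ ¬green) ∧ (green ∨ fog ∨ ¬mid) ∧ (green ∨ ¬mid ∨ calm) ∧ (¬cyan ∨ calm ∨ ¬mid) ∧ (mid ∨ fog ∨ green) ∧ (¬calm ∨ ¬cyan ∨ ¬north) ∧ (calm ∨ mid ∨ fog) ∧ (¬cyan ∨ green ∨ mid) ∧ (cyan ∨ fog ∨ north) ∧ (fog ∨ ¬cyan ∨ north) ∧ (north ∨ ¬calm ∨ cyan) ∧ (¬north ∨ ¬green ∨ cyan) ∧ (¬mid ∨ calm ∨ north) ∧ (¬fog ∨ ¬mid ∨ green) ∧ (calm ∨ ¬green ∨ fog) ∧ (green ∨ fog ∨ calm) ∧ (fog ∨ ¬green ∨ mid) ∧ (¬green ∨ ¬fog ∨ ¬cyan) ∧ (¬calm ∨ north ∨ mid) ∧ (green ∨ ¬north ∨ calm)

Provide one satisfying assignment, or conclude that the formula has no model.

Try north = False.
Try fog = True.
Try green = False.
From the singleton clause (¬mid), mid = False.
From the singleton clause (cyan), cyan = True.
Now (¬cyan) is unsatisfied and unit — conflict.
That branch fails; take green = True instead.
From the singleton clause (¬mid), mid = False.
From the singleton clause (calm), calm = True.
Now (¬calm) is unsatisfied and unit — conflict.
Both values of green lead to a conflict.
That branch fails; take fog = False instead.
From the singleton clause (¬mid), mid = False.
From the singleton clause (green), green = True.
Now (¬green) is unsatisfied and unit — conflict.
Both values of fog lead to a conflict.
That branch fails; take north = True instead.
Try fog = True.
From the singleton clause (¬mid), mid = False.
From the singleton clause (cyan), cyan = True.
From the singleton clause (¬calm), calm = False.
From the singleton clause (¬green), green = False.
Now (green) is unsatisfied and unit — conflict.
That branch fails; take fog = False instead.
From the singleton clause (¬calm), calm = False.
From the singleton clause (mid), mid = True.
From the singleton clause (cyan), cyan = True.
Now (¬cyan) is unsatisfied and unit — conflict.
Both values of fog lead to a conflict.
Both values of north lead to a conflict.

UNSATISFIABLE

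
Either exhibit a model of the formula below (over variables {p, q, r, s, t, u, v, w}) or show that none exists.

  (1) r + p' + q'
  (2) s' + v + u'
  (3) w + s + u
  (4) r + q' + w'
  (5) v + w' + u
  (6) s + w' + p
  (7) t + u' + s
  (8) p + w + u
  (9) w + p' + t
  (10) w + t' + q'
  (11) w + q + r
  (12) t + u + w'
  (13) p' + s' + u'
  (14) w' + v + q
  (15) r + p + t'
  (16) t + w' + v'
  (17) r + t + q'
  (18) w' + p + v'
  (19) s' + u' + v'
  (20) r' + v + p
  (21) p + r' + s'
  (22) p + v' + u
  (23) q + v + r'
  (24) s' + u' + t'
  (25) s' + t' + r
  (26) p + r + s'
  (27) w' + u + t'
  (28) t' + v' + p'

Try r = 1.
Try v = 1.
Try t = 1.
From the singleton clause (p'), p = 0.
From the singleton clause (w'), w = 0.
From the singleton clause (u), u = 1.
From the singleton clause (q'), q = 0.
From the singleton clause (s'), s = 0.
This assignment satisfies each clause.

p=0,  q=0,  r=1,  s=0,  t=1,  u=1,  v=1,  w=0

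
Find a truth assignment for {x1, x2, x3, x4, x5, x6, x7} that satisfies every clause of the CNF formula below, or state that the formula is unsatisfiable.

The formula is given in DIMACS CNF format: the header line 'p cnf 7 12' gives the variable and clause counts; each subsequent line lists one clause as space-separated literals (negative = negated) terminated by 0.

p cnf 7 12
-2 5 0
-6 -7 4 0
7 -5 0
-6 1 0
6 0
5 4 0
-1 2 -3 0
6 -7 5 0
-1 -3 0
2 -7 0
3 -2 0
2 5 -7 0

(x6) alone gives x6 = True.
(x1) alone gives x1 = True.
(¬x3) alone gives x3 = False.
(¬x2) alone gives x2 = False.
(¬x7) alone gives x7 = False.
(¬x5) alone gives x5 = False.
(x4) alone gives x4 = True.
All clauses are satisfied.

x1: True; x2: False; x3: False; x4: True; x5: False; x6: True; x7: False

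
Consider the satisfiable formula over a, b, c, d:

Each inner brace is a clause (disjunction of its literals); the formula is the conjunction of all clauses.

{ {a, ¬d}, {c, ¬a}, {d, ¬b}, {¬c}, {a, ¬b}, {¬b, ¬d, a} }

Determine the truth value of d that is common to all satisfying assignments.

False

Suppose d = True.
(a) alone gives a = True.
(c) alone gives c = True.
That conflicts with the unit clause (¬c).
So every satisfying assignment has d = False.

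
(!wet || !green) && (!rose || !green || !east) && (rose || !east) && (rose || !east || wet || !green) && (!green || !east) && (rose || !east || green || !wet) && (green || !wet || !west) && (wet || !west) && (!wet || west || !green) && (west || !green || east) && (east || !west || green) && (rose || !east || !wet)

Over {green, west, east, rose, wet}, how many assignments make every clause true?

There are 2^5 = 32 truth assignments over (green, west, east, rose, wet).
Split on west. With west = true, the clauses containing west are satisfied and !west drops from the rest; 0 of the 2^4 = 16 assignments to the other variables satisfy what remains.
With west = false, by the same count on the reduced clause set, 6 assignments work.
(One model: green=F, west=F, east=F, rose=F, wet=F.)
Total: 0 + 6 = 6.

6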